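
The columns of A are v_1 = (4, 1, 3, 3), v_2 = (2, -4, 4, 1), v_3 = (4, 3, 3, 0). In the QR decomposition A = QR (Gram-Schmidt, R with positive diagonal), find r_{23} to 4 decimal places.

v_1 = (4, 1, 3, 3); ‖v_1‖ = 5.9161, so e_1 = (0.6761, 0.1690, 0.5071, 0.5071).
e_1·v_2 = 0.6761·2 + 0.1690·(-4) + 0.5071·4 + 0.5071·1 = 3.2116.
u_2 = v_2 − 3.2116·e_1 = (-0.1714, -4.5429, 2.3714, -0.6286).
‖u_2‖ = 5.1658, so e_2 = (-0.0332, -0.8794, 0.4591, -0.1217).
r_{23} = e_2·v_3 = -1.3938.

r_{23} = -1.3938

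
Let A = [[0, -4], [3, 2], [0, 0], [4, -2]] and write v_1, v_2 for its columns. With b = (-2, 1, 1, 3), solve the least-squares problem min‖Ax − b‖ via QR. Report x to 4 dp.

x = (0.6174, 0.2181)

v_1 = (0, 3, 0, 4); ‖v_1‖ = 5.0000, so e_1 = (0.0000, 0.6000, 0.0000, 0.8000).
e_1·v_2 = 0.0000·(-4) + 0.6000·2 + 0.0000·0 + 0.8000·(-2) = -0.4000.
u_2 = v_2 + 0.4000·e_1 = (-4.0000, 2.2400, 0.0000, -1.6800).
‖u_2‖ = 4.8826, so e_2 = (-0.8192, 0.4588, 0.0000, -0.3441).
Qᵀb = (3.0000, 1.0650).
Back-substitute: x_2 = 1.0650/4.8826 = 0.2181.
x_1 = (3.0000 + 0.4000·0.2181)/5.0000 = 0.6174.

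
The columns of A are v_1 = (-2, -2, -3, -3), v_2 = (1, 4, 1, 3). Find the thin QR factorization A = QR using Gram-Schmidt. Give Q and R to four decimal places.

Q = [[-0.3922, -0.2391], [-0.3922, 0.7970], [-0.5883, -0.5313], [-0.5883, 0.1594]], R = [[5.0990, -4.3146], [0.0000, 2.8956]]

v_1 = (-2, -2, -3, -3); ‖v_1‖ = 5.0990, so e_1 = (-0.3922, -0.3922, -0.5883, -0.5883).
e_1·v_2 = (-0.3922)·1 + (-0.3922)·4 + (-0.5883)·1 + (-0.5883)·3 = -4.3146.
u_2 = v_2 + 4.3146·e_1 = (-0.6923, 2.3077, -1.5385, 0.4615).
‖u_2‖ = 2.8956, so e_2 = (-0.2391, 0.7970, -0.5313, 0.1594).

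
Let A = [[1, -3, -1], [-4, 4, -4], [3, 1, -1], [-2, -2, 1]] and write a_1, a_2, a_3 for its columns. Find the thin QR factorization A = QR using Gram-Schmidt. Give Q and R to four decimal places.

Q = [[0.1826, -0.5179, -0.8151], [-0.7303, 0.4781, -0.4830], [0.5477, 0.4383, -0.3019], [-0.3651, -0.5578, 0.1057]], R = [[5.4772, -2.1909, 1.8257], [0.0000, 5.0200, -2.3905], [0.0000, 0.0000, 3.1547]]

a_1 = (1, -4, 3, -2); ‖a_1‖ = 5.4772, so e_1 = (0.1826, -0.7303, 0.5477, -0.3651).
e_1·a_2 = 0.1826·(-3) + (-0.7303)·4 + 0.5477·1 + (-0.3651)·(-2) = -2.1909.
u_2 = a_2 + 2.1909·e_1 = (-2.6000, 2.4000, 2.2000, -2.8000).
‖u_2‖ = 5.0200, so e_2 = (-0.5179, 0.4781, 0.4383, -0.5578).
e_1·a_3 = 0.1826·(-1) + (-0.7303)·(-4) + 0.5477·(-1) + (-0.3651)·1 = 1.8257; e_2·a_3 = (-0.5179)·(-1) + 0.4781·(-4) + 0.4383·(-1) + (-0.5578)·1 = -2.3905.
u_3 = a_3 − 1.8257·e_1 + 2.3905·e_2 = (-2.5714, -1.5238, -0.9524, 0.3333).
‖u_3‖ = 3.1547, so e_3 = (-0.8151, -0.4830, -0.3019, 0.1057).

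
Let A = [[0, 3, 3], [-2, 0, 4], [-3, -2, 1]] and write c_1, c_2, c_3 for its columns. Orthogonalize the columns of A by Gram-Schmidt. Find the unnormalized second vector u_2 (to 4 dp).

u_2 = (3.0000, 0.9231, -0.6154)

e_1 = c_1/‖c_1‖ = (0, -2, -3)/3.6056 = (0.0000, -0.5547, -0.8321).
r_{12} = e_1·c_2 = 1.6641.
u_2 = c_2 − 1.6641·e_1 = (3.0000, 0.9231, -0.6154).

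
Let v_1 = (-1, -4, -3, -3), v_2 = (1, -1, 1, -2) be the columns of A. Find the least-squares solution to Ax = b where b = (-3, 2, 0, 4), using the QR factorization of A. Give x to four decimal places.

v_1 = (-1, -4, -3, -3); ‖v_1‖ = 5.9161, so q_1 = (-0.1690, -0.6761, -0.5071, -0.5071).
q_1·v_2 = (-0.1690)·1 + (-0.6761)·(-1) + (-0.5071)·1 + (-0.5071)·(-2) = 1.0142.
u_2 = v_2 − 1.0142·q_1 = (1.1714, -0.3143, 1.5143, -1.4857).
‖u_2‖ = 2.4437, so q_2 = (0.4794, -0.1286, 0.6197, -0.6080).
Qᵀb = (-2.8735, -4.1273).
Back-substitute: x_2 = -4.1273/2.4437 = -1.6890.
x_1 = (-2.8735 − 1.0142·(-1.6890))/5.9161 = -0.1962.

x = (-0.1962, -1.6890)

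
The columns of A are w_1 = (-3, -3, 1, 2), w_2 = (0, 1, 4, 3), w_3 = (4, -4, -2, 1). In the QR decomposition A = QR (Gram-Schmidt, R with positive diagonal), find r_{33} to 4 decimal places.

r_{33} = 5.7971

e_1 = w_1/‖w_1‖ = (-3, -3, 1, 2)/4.7958 = (-0.6255, -0.6255, 0.2085, 0.4170).
r_{12} = e_1·w_2 = 1.4596.
u_2 = w_2 − 1.4596·e_1 = (0.9130, 1.9130, 3.6957, 2.3913).
‖u_2‖ = 4.8856, so e_2 = (0.1869, 0.3916, 0.7564, 0.4895).
r_{13} = e_1·w_3 = 0.0000; r_{23} = e_2·w_3 = -1.8421.
u_3 = w_3 + 0.0000·e_1 + 1.8421·e_2 = (4.3443, -3.2787, -0.6066, 1.9016).
r_{33} = ‖u_3‖ = 5.7971.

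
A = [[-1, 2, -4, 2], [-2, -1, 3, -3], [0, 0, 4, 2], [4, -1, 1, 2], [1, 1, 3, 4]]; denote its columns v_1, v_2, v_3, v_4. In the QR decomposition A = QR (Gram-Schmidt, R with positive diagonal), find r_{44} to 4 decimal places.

r_{44} = 0.5559

v_1 = (-1, -2, 0, 4, 1); ‖v_1‖ = 4.6904, so e_1 = (-0.2132, -0.4264, 0.0000, 0.8528, 0.2132).
e_1·v_2 = (-0.2132)·2 + (-0.4264)·(-1) + 0.0000·0 + 0.8528·(-1) + 0.2132·1 = -0.6396.
u_2 = v_2 + 0.6396·e_1 = (1.8636, -1.2727, 0.0000, -0.4545, 1.1364).
‖u_2‖ = 2.5673, so e_2 = (0.7259, -0.4957, 0.0000, -0.1771, 0.4426).
e_1·v_3 = (-0.2132)·(-4) + (-0.4264)·3 + 0.0000·4 + 0.8528·1 + 0.2132·3 = 1.0660; e_2·v_3 = 0.7259·(-4) + (-0.4957)·3 + 0.0000·4 + (-0.1771)·1 + 0.4426·3 = -3.2401.
u_3 = v_3 − 1.0660·e_1 + 3.2401·e_2 = (-1.4207, 1.8483, 4.0000, -0.4828, 4.2069).
‖u_3‖ = 6.2742, so e_3 = (-0.2264, 0.2946, 0.6375, -0.0769, 0.6705).
e_1·v_4 = (-0.2132)·2 + (-0.4264)·(-3) + 0.0000·2 + 0.8528·2 + 0.2132·4 = 3.4112; e_2·v_4 = 0.7259·2 + (-0.4957)·(-3) + 0.0000·2 + (-0.1771)·2 + 0.4426·4 = 4.3555; e_3·v_4 = (-0.2264)·2 + 0.2946·(-3) + 0.6375·2 + (-0.0769)·2 + 0.6705·4 = 2.4666.
u_4 = v_4 − 3.4112·e_1 − 4.3555·e_2 − 2.4666·e_3 = (0.1240, -0.1128, 0.4275, 0.0519, -0.3090).
r_{44} = ‖u_4‖ = 0.5559.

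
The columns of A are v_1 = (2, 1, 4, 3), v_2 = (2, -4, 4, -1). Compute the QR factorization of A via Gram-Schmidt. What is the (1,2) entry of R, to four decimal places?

r_{12} = 2.3735

v_1 = (2, 1, 4, 3); ‖v_1‖ = 5.4772, so e_1 = (0.3651, 0.1826, 0.7303, 0.5477).
r_{12} = e_1·v_2 = 2.3735.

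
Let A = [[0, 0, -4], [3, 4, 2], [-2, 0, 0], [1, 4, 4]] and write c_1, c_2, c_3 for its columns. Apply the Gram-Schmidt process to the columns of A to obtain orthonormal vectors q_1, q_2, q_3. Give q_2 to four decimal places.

q_1 = c_1/‖c_1‖ = (0, 3, -2, 1)/3.7417 = (0.0000, 0.8018, -0.5345, 0.2673).
r_{12} = q_1·c_2 = 4.2762.
u_2 = c_2 − 4.2762·q_1 = (0.0000, 0.5714, 2.2857, 2.8571).
‖u_2‖ = 3.7033, so q_2 = (0.0000, 0.1543, 0.6172, 0.7715).

q_2 = (0.0000, 0.1543, 0.6172, 0.7715)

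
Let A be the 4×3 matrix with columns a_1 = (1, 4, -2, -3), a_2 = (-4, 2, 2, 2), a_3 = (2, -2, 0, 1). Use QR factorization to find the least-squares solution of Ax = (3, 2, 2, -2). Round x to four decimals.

a_1 = (1, 4, -2, -3); ‖a_1‖ = 5.4772, so e_1 = (0.1826, 0.7303, -0.3651, -0.5477).
e_1·a_2 = 0.1826·(-4) + 0.7303·2 + (-0.3651)·2 + (-0.5477)·2 = -1.0954.
u_2 = a_2 + 1.0954·e_1 = (-3.8000, 2.8000, 1.6000, 1.4000).
‖u_2‖ = 5.1769, so e_2 = (-0.7340, 0.5409, 0.3091, 0.2704).
e_1·a_3 = 0.1826·2 + 0.7303·(-2) + (-0.3651)·0 + (-0.5477)·1 = -1.6432; e_2·a_3 = (-0.7340)·2 + 0.5409·(-2) + 0.3091·0 + 0.2704·1 = -2.2794.
u_3 = a_3 + 1.6432·e_1 + 2.2794·e_2 = (0.6269, 0.4328, 0.1045, 0.7164).
‖u_3‖ = 1.0509, so e_3 = (0.5965, 0.4119, 0.0994, 0.6817).
Qᵀb = (2.3735, -1.0431, 1.4486).
Back-substitute: x_3 = 1.4486/1.0509 = 1.3784.
x_2 = (-1.0431 + 2.2794·1.3784)/5.1769 = 0.4054.
x_1 = (2.3735 + 1.0954·0.4054 + 1.6432·1.3784)/5.4772 = 0.9279.

x = (0.9279, 0.4054, 1.3784)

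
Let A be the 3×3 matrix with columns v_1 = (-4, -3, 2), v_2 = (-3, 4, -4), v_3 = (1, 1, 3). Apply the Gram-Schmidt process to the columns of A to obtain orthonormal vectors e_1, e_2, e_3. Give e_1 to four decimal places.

e_1 = (-0.7428, -0.5571, 0.3714)

e_1 = v_1/‖v_1‖ = (-4, -3, 2)/5.3852 = (-0.7428, -0.5571, 0.3714).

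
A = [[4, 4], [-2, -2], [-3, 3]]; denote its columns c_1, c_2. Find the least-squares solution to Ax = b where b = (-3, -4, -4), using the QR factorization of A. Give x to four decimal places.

c_1 = (4, -2, -3); ‖c_1‖ = 5.3852, so e_1 = (0.7428, -0.3714, -0.5571).
e_1·c_2 = 0.7428·4 + (-0.3714)·(-2) + (-0.5571)·3 = 2.0426.
u_2 = c_2 − 2.0426·e_1 = (2.4828, -1.2414, 4.1379).
‖u_2‖ = 4.9827, so e_2 = (0.4983, -0.2491, 0.8305).
Qᵀb = (1.4856, -3.8201).
Back-substitute: x_2 = -3.8201/4.9827 = -0.7667.
x_1 = (1.4856 − 2.0426·(-0.7667))/5.3852 = 0.5667.

x = (0.5667, -0.7667)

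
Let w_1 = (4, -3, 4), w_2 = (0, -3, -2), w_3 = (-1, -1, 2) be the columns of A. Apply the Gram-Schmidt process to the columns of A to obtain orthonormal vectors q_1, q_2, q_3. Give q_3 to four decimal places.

w_1 = (4, -3, 4); ‖w_1‖ = 6.4031, so q_1 = (0.6247, -0.4685, 0.6247).
q_1·w_2 = 0.6247·0 + (-0.4685)·(-3) + 0.6247·(-2) = 0.1562.
u_2 = w_2 − 0.1562·q_1 = (-0.0976, -2.9268, -2.0976).
‖u_2‖ = 3.6022, so q_2 = (-0.0271, -0.8125, -0.5823).
q_1·w_3 = 0.6247·(-1) + (-0.4685)·(-1) + 0.6247·2 = 1.0932; q_2·w_3 = (-0.0271)·(-1) + (-0.8125)·(-1) + (-0.5823)·2 = -0.3250.
u_3 = w_3 − 1.0932·q_1 + 0.3250·q_2 = (-1.6917, -0.7519, 1.1278).
‖u_3‖ = 2.1678, so q_3 = (-0.7804, -0.3468, 0.5203).

q_3 = (-0.7804, -0.3468, 0.5203)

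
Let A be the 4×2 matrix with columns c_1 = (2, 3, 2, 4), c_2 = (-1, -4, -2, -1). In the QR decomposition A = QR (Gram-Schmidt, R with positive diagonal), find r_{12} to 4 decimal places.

r_{12} = -3.8297

e_1 = c_1/‖c_1‖ = (2, 3, 2, 4)/5.7446 = (0.3482, 0.5222, 0.3482, 0.6963).
r_{12} = e_1·c_2 = -3.8297.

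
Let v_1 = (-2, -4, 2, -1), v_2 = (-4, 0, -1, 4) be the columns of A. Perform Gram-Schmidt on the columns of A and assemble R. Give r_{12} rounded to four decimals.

e_1 = v_1/‖v_1‖ = (-2, -4, 2, -1)/5.0000 = (-0.4000, -0.8000, 0.4000, -0.2000).
r_{12} = e_1·v_2 = 0.4000.

r_{12} = 0.4000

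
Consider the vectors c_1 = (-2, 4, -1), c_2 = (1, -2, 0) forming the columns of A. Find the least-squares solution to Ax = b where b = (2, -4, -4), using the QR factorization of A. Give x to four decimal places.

c_1 = (-2, 4, -1); ‖c_1‖ = 4.5826, so q_1 = (-0.4364, 0.8729, -0.2182).
q_1·c_2 = (-0.4364)·1 + 0.8729·(-2) + (-0.2182)·0 = -2.1822.
u_2 = c_2 + 2.1822·q_1 = (0.0476, -0.0952, -0.4762).
‖u_2‖ = 0.4880, so q_2 = (0.0976, -0.1952, -0.9759).
Qᵀb = (-3.4915, 4.8795).
Back-substitute: x_2 = 4.8795/0.4880 = 10.0000.
x_1 = (-3.4915 + 2.1822·10.0000)/4.5826 = 4.0000.

x = (4.0000, 10.0000)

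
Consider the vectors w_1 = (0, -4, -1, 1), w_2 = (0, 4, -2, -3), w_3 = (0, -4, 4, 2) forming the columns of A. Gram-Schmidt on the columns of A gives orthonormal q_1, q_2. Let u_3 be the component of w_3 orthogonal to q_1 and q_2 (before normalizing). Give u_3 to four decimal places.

q_1 = w_1/‖w_1‖ = (0, -4, -1, 1)/4.2426 = (0.0000, -0.9428, -0.2357, 0.2357).
r_{12} = q_1·w_2 = -4.0069.
u_2 = w_2 + 4.0069·q_1 = (0.0000, 0.2222, -2.9444, -2.0556).
‖u_2‖ = 3.5978, so q_2 = (0.0000, 0.0618, -0.8184, -0.5713).
r_{13} = q_1·w_3 = 3.2998; r_{23} = q_2·w_3 = -4.6633.
u_3 = w_3 − 3.2998·q_1 + 4.6633·q_2 = (0.0000, -0.6009, 0.9614, -1.4421).

u_3 = (0.0000, -0.6009, 0.9614, -1.4421)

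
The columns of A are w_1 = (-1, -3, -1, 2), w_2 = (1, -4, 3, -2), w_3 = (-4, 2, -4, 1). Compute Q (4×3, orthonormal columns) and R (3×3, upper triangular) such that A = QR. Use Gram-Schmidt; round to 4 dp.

Q = [[-0.2582, 0.2355, -0.7823], [-0.7746, -0.5949, -0.0594], [-0.2582, 0.6073, -0.2079], [0.5164, -0.4710, -0.5842]], R = [[3.8730, 1.0328, 1.0328], [0.0000, 5.3790, -5.0319], [0.0000, 0.0000, 3.2577]]

w_1 = (-1, -3, -1, 2); ‖w_1‖ = 3.8730, so q_1 = (-0.2582, -0.7746, -0.2582, 0.5164).
q_1·w_2 = (-0.2582)·1 + (-0.7746)·(-4) + (-0.2582)·3 + 0.5164·(-2) = 1.0328.
u_2 = w_2 − 1.0328·q_1 = (1.2667, -3.2000, 3.2667, -2.5333).
‖u_2‖ = 5.3790, so q_2 = (0.2355, -0.5949, 0.6073, -0.4710).
q_1·w_3 = (-0.2582)·(-4) + (-0.7746)·2 + (-0.2582)·(-4) + 0.5164·1 = 1.0328; q_2·w_3 = 0.2355·(-4) + (-0.5949)·2 + 0.6073·(-4) + (-0.4710)·1 = -5.0319.
u_3 = w_3 − 1.0328·q_1 + 5.0319·q_2 = (-2.5484, -0.1935, -0.6774, -1.9032).
‖u_3‖ = 3.2577, so q_3 = (-0.7823, -0.0594, -0.2079, -0.5842).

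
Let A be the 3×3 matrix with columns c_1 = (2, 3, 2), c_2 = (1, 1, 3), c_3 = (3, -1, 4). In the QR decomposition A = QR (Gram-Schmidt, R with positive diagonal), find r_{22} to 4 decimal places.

q_1 = c_1/‖c_1‖ = (2, 3, 2)/4.1231 = (0.4851, 0.7276, 0.4851).
r_{12} = q_1·c_2 = 2.6679.
u_2 = c_2 − 2.6679·q_1 = (-0.2941, -0.9412, 1.7059).
r_{22} = ‖u_2‖ = 1.9704.

r_{22} = 1.9704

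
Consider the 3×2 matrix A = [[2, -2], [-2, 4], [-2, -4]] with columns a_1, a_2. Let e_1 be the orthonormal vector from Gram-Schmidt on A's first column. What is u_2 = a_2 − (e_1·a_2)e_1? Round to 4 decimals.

u_2 = (-1.3333, 3.3333, -4.6667)

a_1 = (2, -2, -2); ‖a_1‖ = 3.4641, so e_1 = (0.5774, -0.5774, -0.5774).
e_1·a_2 = 0.5774·(-2) + (-0.5774)·4 + (-0.5774)·(-4) = -1.1547.
u_2 = a_2 + 1.1547·e_1 = (-1.3333, 3.3333, -4.6667).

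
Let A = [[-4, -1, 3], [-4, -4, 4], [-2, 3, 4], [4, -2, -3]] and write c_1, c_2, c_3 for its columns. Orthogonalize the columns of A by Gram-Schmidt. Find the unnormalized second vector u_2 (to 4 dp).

q_1 = c_1/‖c_1‖ = (-4, -4, -2, 4)/7.2111 = (-0.5547, -0.5547, -0.2774, 0.5547).
r_{12} = q_1·c_2 = 0.8321.
u_2 = c_2 − 0.8321·q_1 = (-0.5385, -3.5385, 3.2308, -2.4615).

u_2 = (-0.5385, -3.5385, 3.2308, -2.4615)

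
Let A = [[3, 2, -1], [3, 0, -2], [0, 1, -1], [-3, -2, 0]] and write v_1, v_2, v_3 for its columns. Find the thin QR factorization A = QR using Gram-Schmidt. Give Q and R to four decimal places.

Q = [[0.5774, 0.3482, -0.1101], [0.5774, -0.6963, -0.3853], [0.0000, 0.5222, -0.7707], [-0.5774, -0.3482, -0.4954]], R = [[5.1962, 2.3094, -1.7321], [0.0000, 1.9149, 0.5222], [0.0000, 0.0000, 1.6514]]

v_1 = (3, 3, 0, -3); ‖v_1‖ = 5.1962, so q_1 = (0.5774, 0.5774, 0.0000, -0.5774).
q_1·v_2 = 0.5774·2 + 0.5774·0 + 0.0000·1 + (-0.5774)·(-2) = 2.3094.
u_2 = v_2 − 2.3094·q_1 = (0.6667, -1.3333, 1.0000, -0.6667).
‖u_2‖ = 1.9149, so q_2 = (0.3482, -0.6963, 0.5222, -0.3482).
q_1·v_3 = 0.5774·(-1) + 0.5774·(-2) + 0.0000·(-1) + (-0.5774)·0 = -1.7321; q_2·v_3 = 0.3482·(-1) + (-0.6963)·(-2) + 0.5222·(-1) + (-0.3482)·0 = 0.5222.
u_3 = v_3 + 1.7321·q_1 − 0.5222·q_2 = (-0.1818, -0.6364, -1.2727, -0.8182).
‖u_3‖ = 1.6514, so q_3 = (-0.1101, -0.3853, -0.7707, -0.4954).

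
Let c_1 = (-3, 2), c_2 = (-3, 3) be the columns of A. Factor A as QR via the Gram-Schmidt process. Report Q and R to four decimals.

Q = [[-0.8321, 0.5547], [0.5547, 0.8321]], R = [[3.6056, 4.1603], [0.0000, 0.8321]]

c_1 = (-3, 2); ‖c_1‖ = 3.6056, so e_1 = (-0.8321, 0.5547).
e_1·c_2 = (-0.8321)·(-3) + 0.5547·3 = 4.1603.
u_2 = c_2 − 4.1603·e_1 = (0.4615, 0.6923).
‖u_2‖ = 0.8321, so e_2 = (0.5547, 0.8321).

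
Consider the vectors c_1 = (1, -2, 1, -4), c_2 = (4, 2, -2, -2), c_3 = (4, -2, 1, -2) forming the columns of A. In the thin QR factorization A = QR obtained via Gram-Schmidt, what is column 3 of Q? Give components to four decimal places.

e_3 = (0.6514, -0.4650, 0.3540, 0.4838)

e_1 = c_1/‖c_1‖ = (1, -2, 1, -4)/4.6904 = (0.2132, -0.4264, 0.2132, -0.8528).
r_{12} = e_1·c_2 = 1.2792.
u_2 = c_2 − 1.2792·e_1 = (3.7273, 2.5455, -2.2727, -0.9091).
‖u_2‖ = 5.1346, so e_2 = (0.7259, 0.4957, -0.4426, -0.1771).
r_{13} = e_1·c_3 = 3.6244; r_{23} = e_2·c_3 = 1.8237.
u_3 = c_3 − 3.6244·e_1 − 1.8237·e_2 = (1.9034, -1.3586, 1.0345, 1.4138).
‖u_3‖ = 2.9220, so e_3 = (0.6514, -0.4650, 0.3540, 0.4838).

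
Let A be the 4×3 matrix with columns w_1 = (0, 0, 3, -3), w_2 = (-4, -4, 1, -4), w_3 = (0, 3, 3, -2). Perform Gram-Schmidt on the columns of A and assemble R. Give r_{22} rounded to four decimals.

w_1 = (0, 0, 3, -3); ‖w_1‖ = 4.2426, so q_1 = (0.0000, 0.0000, 0.7071, -0.7071).
q_1·w_2 = 0.0000·(-4) + 0.0000·(-4) + 0.7071·1 + (-0.7071)·(-4) = 3.5355.
u_2 = w_2 − 3.5355·q_1 = (-4.0000, -4.0000, -1.5000, -1.5000).
r_{22} = ‖u_2‖ = 6.0415.

r_{22} = 6.0415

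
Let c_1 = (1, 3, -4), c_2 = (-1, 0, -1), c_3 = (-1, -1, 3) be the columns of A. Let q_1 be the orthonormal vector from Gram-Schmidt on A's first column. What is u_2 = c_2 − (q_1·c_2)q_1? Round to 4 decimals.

c_1 = (1, 3, -4); ‖c_1‖ = 5.0990, so q_1 = (0.1961, 0.5883, -0.7845).
q_1·c_2 = 0.1961·(-1) + 0.5883·0 + (-0.7845)·(-1) = 0.5883.
u_2 = c_2 − 0.5883·q_1 = (-1.1154, -0.3462, -0.5385).

u_2 = (-1.1154, -0.3462, -0.5385)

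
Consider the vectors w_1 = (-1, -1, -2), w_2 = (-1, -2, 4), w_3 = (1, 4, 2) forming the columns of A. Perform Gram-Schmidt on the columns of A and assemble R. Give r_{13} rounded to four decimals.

r_{13} = -3.6742

q_1 = w_1/‖w_1‖ = (-1, -1, -2)/2.4495 = (-0.4082, -0.4082, -0.8165).
r_{13} = q_1·w_3 = -3.6742.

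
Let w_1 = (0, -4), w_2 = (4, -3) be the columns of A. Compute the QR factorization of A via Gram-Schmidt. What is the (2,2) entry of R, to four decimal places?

e_1 = w_1/‖w_1‖ = (0, -4)/4.0000 = (0.0000, -1.0000).
r_{12} = e_1·w_2 = 3.0000.
u_2 = w_2 − 3.0000·e_1 = (4.0000, 0.0000).
r_{22} = ‖u_2‖ = 4.0000.

r_{22} = 4.0000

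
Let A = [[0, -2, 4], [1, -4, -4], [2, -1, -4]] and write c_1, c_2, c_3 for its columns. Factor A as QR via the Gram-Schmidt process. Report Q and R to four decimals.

Q = [[0.0000, -0.5384, 0.8427], [0.4472, -0.7537, -0.4815], [0.8944, 0.3769, 0.2408]], R = [[2.2361, -2.6833, -5.3666], [0.0000, 3.7148, -0.6461], [0.0000, 0.0000, 4.3339]]

c_1 = (0, 1, 2); ‖c_1‖ = 2.2361, so q_1 = (0.0000, 0.4472, 0.8944).
q_1·c_2 = 0.0000·(-2) + 0.4472·(-4) + 0.8944·(-1) = -2.6833.
u_2 = c_2 + 2.6833·q_1 = (-2.0000, -2.8000, 1.4000).
‖u_2‖ = 3.7148, so q_2 = (-0.5384, -0.7537, 0.3769).
q_1·c_3 = 0.0000·4 + 0.4472·(-4) + 0.8944·(-4) = -5.3666; q_2·c_3 = (-0.5384)·4 + (-0.7537)·(-4) + 0.3769·(-4) = -0.6461.
u_3 = c_3 + 5.3666·q_1 + 0.6461·q_2 = (3.6522, -2.0870, 1.0435).
‖u_3‖ = 4.3339, so q_3 = (0.8427, -0.4815, 0.2408).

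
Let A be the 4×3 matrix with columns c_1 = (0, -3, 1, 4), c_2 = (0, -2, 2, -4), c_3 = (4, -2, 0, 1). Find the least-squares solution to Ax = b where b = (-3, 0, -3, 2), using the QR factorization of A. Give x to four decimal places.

x = (0.2744, -0.4919, -0.6068)

c_1 = (0, -3, 1, 4); ‖c_1‖ = 5.0990, so e_1 = (0.0000, -0.5883, 0.1961, 0.7845).
e_1·c_2 = 0.0000·0 + (-0.5883)·(-2) + 0.1961·2 + 0.7845·(-4) = -1.5689.
u_2 = c_2 + 1.5689·e_1 = (0.0000, -2.9231, 2.3077, -2.7692).
‖u_2‖ = 4.6410, so e_2 = (0.0000, -0.6298, 0.4972, -0.5967).
e_1·c_3 = 0.0000·4 + (-0.5883)·(-2) + 0.1961·0 + 0.7845·1 = 1.9612; e_2·c_3 = 0.0000·4 + (-0.6298)·(-2) + 0.4972·0 + (-0.5967)·1 = 0.6630.
u_3 = c_3 − 1.9612·e_1 − 0.6630·e_2 = (4.0000, -0.4286, -0.7143, -0.1429).
‖u_3‖ = 4.0883, so e_3 = (0.9784, -0.1048, -0.1747, -0.0349).
Qᵀb = (0.9806, -2.6851, -2.4809).
Back-substitute: x_3 = -2.4809/4.0883 = -0.6068.
x_2 = (-2.6851 − 0.6630·(-0.6068))/4.6410 = -0.4919.
x_1 = (0.9806 + 1.5689·(-0.4919) − 1.9612·(-0.6068))/5.0990 = 0.2744.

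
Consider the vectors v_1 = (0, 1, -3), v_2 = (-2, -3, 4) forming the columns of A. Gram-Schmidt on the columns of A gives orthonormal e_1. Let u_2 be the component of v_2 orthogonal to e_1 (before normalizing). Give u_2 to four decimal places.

e_1 = v_1/‖v_1‖ = (0, 1, -3)/3.1623 = (0.0000, 0.3162, -0.9487).
r_{12} = e_1·v_2 = -4.7434.
u_2 = v_2 + 4.7434·e_1 = (-2.0000, -1.5000, -0.5000).

u_2 = (-2.0000, -1.5000, -0.5000)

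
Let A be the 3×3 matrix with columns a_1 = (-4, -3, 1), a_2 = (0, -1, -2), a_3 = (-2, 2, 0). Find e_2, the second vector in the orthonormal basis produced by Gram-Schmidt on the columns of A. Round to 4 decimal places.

e_1 = a_1/‖a_1‖ = (-4, -3, 1)/5.0990 = (-0.7845, -0.5883, 0.1961).
r_{12} = e_1·a_2 = 0.1961.
u_2 = a_2 − 0.1961·e_1 = (0.1538, -0.8846, -2.0385).
‖u_2‖ = 2.2275, so e_2 = (0.0691, -0.3971, -0.9152).

e_2 = (0.0691, -0.3971, -0.9152)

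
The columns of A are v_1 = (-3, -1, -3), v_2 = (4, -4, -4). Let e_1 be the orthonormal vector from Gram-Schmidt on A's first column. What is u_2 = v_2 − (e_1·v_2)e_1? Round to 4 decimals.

u_2 = (4.6316, -3.7895, -3.3684)

v_1 = (-3, -1, -3); ‖v_1‖ = 4.3589, so e_1 = (-0.6882, -0.2294, -0.6882).
e_1·v_2 = (-0.6882)·4 + (-0.2294)·(-4) + (-0.6882)·(-4) = 0.9177.
u_2 = v_2 − 0.9177·e_1 = (4.6316, -3.7895, -3.3684).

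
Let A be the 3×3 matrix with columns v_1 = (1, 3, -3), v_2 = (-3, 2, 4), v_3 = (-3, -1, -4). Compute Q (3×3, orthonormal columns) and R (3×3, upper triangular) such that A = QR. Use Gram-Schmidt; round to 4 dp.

Q = [[0.2294, -0.5079, -0.8303], [0.6882, 0.6878, -0.2306], [-0.6882, 0.5185, -0.5074]], R = [[4.3589, -2.0647, 1.3765], [0.0000, 4.9736, -1.2381], [0.0000, 0.0000, 4.7510]]

q_1 = v_1/‖v_1‖ = (1, 3, -3)/4.3589 = (0.2294, 0.6882, -0.6882).
r_{12} = q_1·v_2 = -2.0647.
u_2 = v_2 + 2.0647·q_1 = (-2.5263, 3.4211, 2.5789).
‖u_2‖ = 4.9736, so q_2 = (-0.5079, 0.6878, 0.5185).
r_{13} = q_1·v_3 = 1.3765; r_{23} = q_2·v_3 = -1.2381.
u_3 = v_3 − 1.3765·q_1 + 1.2381·q_2 = (-3.9447, -1.0957, -2.4106).
‖u_3‖ = 4.7510, so q_3 = (-0.8303, -0.2306, -0.5074).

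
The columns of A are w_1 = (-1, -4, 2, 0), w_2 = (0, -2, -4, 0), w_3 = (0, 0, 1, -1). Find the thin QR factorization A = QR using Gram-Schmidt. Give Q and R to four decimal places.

Q = [[-0.2182, 0.0000, 0.0948], [-0.8729, -0.4472, -0.0190], [0.4364, -0.8944, 0.0095], [0.0000, 0.0000, -0.9953]], R = [[4.5826, 0.0000, 0.4364], [0.0000, 4.4721, -0.8944], [0.0000, 0.0000, 1.0048]]

e_1 = w_1/‖w_1‖ = (-1, -4, 2, 0)/4.5826 = (-0.2182, -0.8729, 0.4364, 0.0000).
r_{12} = e_1·w_2 = 0.0000.
u_2 = w_2 + 0.0000·e_1 = (0.0000, -2.0000, -4.0000, 0.0000).
‖u_2‖ = 4.4721, so e_2 = (0.0000, -0.4472, -0.8944, 0.0000).
r_{13} = e_1·w_3 = 0.4364; r_{23} = e_2·w_3 = -0.8944.
u_3 = w_3 − 0.4364·e_1 + 0.8944·e_2 = (0.0952, -0.0190, 0.0095, -1.0000).
‖u_3‖ = 1.0048, so e_3 = (0.0948, -0.0190, 0.0095, -0.9953).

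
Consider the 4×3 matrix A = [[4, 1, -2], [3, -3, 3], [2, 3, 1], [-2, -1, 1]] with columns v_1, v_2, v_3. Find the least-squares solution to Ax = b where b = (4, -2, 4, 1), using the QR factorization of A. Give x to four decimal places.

q_1 = v_1/‖v_1‖ = (4, 3, 2, -2)/5.7446 = (0.6963, 0.5222, 0.3482, -0.3482).
r_{12} = q_1·v_2 = 0.5222.
u_2 = v_2 − 0.5222·q_1 = (0.6364, -3.2727, 2.8182, -0.8182).
‖u_2‖ = 4.4415, so q_2 = (0.1433, -0.7368, 0.6345, -0.1842).
r_{13} = q_1·v_3 = 0.1741; r_{23} = q_2·v_3 = -2.0468.
u_3 = v_3 − 0.1741·q_1 + 2.0468·q_2 = (-1.8280, 1.4009, 2.2381, 0.6836).
‖u_3‖ = 3.2833, so q_3 = (-0.5567, 0.4267, 0.6817, 0.2082).
Qᵀb = (2.7852, 4.4006, -0.1455).
Back-substitute: x_3 = -0.1455/3.2833 = -0.0443.
x_2 = (4.4006 + 2.0468·(-0.0443))/4.4415 = 0.9704.
x_1 = (2.7852 − 0.5222·0.9704 − 0.1741·(-0.0443))/5.7446 = 0.3980.

x = (0.3980, 0.9704, -0.0443)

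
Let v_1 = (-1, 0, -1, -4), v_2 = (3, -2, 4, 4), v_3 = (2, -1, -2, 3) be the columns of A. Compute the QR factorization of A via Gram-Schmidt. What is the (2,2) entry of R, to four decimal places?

r_{22} = 3.9511

v_1 = (-1, 0, -1, -4); ‖v_1‖ = 4.2426, so q_1 = (-0.2357, 0.0000, -0.2357, -0.9428).
q_1·v_2 = (-0.2357)·3 + 0.0000·(-2) + (-0.2357)·4 + (-0.9428)·4 = -5.4212.
u_2 = v_2 + 5.4212·q_1 = (1.7222, -2.0000, 2.7222, -1.1111).
r_{22} = ‖u_2‖ = 3.9511.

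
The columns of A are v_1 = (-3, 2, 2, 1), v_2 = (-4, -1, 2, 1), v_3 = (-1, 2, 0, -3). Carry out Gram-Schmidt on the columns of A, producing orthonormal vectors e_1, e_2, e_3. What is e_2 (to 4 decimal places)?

v_1 = (-3, 2, 2, 1); ‖v_1‖ = 4.2426, so e_1 = (-0.7071, 0.4714, 0.4714, 0.2357).
e_1·v_2 = (-0.7071)·(-4) + 0.4714·(-1) + 0.4714·2 + 0.2357·1 = 3.5355.
u_2 = v_2 − 3.5355·e_1 = (-1.5000, -2.6667, 0.3333, 0.1667).
‖u_2‖ = 3.0822, so e_2 = (-0.4867, -0.8652, 0.1081, 0.0541).

e_2 = (-0.4867, -0.8652, 0.1081, 0.0541)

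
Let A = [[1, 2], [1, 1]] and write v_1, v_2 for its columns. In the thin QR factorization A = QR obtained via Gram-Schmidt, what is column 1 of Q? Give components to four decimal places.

v_1 = (1, 1); ‖v_1‖ = 1.4142, so q_1 = (0.7071, 0.7071).

q_1 = (0.7071, 0.7071)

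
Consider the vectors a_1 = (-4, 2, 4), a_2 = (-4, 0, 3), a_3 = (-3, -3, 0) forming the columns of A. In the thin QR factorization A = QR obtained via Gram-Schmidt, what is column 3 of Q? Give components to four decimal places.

a_1 = (-4, 2, 4); ‖a_1‖ = 6.0000, so e_1 = (-0.6667, 0.3333, 0.6667).
e_1·a_2 = (-0.6667)·(-4) + 0.3333·0 + 0.6667·3 = 4.6667.
u_2 = a_2 − 4.6667·e_1 = (-0.8889, -1.5556, -0.1111).
‖u_2‖ = 1.7951, so e_2 = (-0.4952, -0.8666, -0.0619).
e_1·a_3 = (-0.6667)·(-3) + 0.3333·(-3) + 0.6667·0 = 1.0000; e_2·a_3 = (-0.4952)·(-3) + (-0.8666)·(-3) + (-0.0619)·0 = 4.0853.
u_3 = a_3 − 1.0000·e_1 − 4.0853·e_2 = (-0.3103, 0.2069, -0.4138).
‖u_3‖ = 0.5571, so e_3 = (-0.5571, 0.3714, -0.7428).

e_3 = (-0.5571, 0.3714, -0.7428)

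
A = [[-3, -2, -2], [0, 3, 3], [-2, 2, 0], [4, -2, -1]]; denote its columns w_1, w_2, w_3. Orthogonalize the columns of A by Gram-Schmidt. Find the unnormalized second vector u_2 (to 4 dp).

w_1 = (-3, 0, -2, 4); ‖w_1‖ = 5.3852, so q_1 = (-0.5571, 0.0000, -0.3714, 0.7428).
q_1·w_2 = (-0.5571)·(-2) + 0.0000·3 + (-0.3714)·2 + 0.7428·(-2) = -1.1142.
u_2 = w_2 + 1.1142·q_1 = (-2.6207, 3.0000, 1.5862, -1.1724).

u_2 = (-2.6207, 3.0000, 1.5862, -1.1724)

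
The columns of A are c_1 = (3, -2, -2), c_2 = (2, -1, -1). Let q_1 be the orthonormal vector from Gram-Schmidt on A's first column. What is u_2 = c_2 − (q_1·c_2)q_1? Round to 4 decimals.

c_1 = (3, -2, -2); ‖c_1‖ = 4.1231, so q_1 = (0.7276, -0.4851, -0.4851).
q_1·c_2 = 0.7276·2 + (-0.4851)·(-1) + (-0.4851)·(-1) = 2.4254.
u_2 = c_2 − 2.4254·q_1 = (0.2353, 0.1765, 0.1765).

u_2 = (0.2353, 0.1765, 0.1765)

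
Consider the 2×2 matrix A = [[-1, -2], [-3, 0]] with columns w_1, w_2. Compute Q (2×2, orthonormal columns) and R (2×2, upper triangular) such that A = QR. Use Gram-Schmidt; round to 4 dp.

Q = [[-0.3162, -0.9487], [-0.9487, 0.3162]], R = [[3.1623, 0.6325], [0.0000, 1.8974]]

e_1 = w_1/‖w_1‖ = (-1, -3)/3.1623 = (-0.3162, -0.9487).
r_{12} = e_1·w_2 = 0.6325.
u_2 = w_2 − 0.6325·e_1 = (-1.8000, 0.6000).
‖u_2‖ = 1.8974, so e_2 = (-0.9487, 0.3162).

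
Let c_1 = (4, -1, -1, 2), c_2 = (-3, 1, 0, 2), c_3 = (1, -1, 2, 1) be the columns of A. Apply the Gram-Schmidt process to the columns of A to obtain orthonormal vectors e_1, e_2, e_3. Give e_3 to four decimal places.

e_3 = (0.0400, -0.3202, 0.9206, 0.2201)

e_1 = c_1/‖c_1‖ = (4, -1, -1, 2)/4.6904 = (0.8528, -0.2132, -0.2132, 0.4264).
r_{12} = e_1·c_2 = -1.9188.
u_2 = c_2 + 1.9188·e_1 = (-1.3636, 0.5909, -0.4091, 2.8182).
‖u_2‖ = 3.2122, so e_2 = (-0.4245, 0.1840, -0.1274, 0.8773).
r_{13} = e_1·c_3 = 1.0660; r_{23} = e_2·c_3 = 0.0142.
u_3 = c_3 − 1.0660·e_1 − 0.0142·e_2 = (0.0969, -0.7753, 2.2291, 0.5330).
‖u_3‖ = 2.4215, so e_3 = (0.0400, -0.3202, 0.9206, 0.2201).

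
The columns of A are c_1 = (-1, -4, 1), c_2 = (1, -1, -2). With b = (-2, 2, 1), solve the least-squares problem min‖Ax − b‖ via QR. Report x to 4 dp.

c_1 = (-1, -4, 1); ‖c_1‖ = 4.2426, so q_1 = (-0.2357, -0.9428, 0.2357).
q_1·c_2 = (-0.2357)·1 + (-0.9428)·(-1) + 0.2357·(-2) = 0.2357.
u_2 = c_2 − 0.2357·q_1 = (1.0556, -0.7778, -2.0556).
‖u_2‖ = 2.4381, so q_2 = (0.4329, -0.3190, -0.8431).
Qᵀb = (-1.1785, -2.3470).
Back-substitute: x_2 = -2.3470/2.4381 = -0.9626.
x_1 = (-1.1785 − 0.2357·(-0.9626))/4.2426 = -0.2243.

x = (-0.2243, -0.9626)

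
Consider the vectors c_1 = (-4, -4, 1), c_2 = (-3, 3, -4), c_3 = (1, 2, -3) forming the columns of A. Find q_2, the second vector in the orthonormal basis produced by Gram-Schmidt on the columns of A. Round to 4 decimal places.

c_1 = (-4, -4, 1); ‖c_1‖ = 5.7446, so q_1 = (-0.6963, -0.6963, 0.1741).
q_1·c_2 = (-0.6963)·(-3) + (-0.6963)·3 + 0.1741·(-4) = -0.6963.
u_2 = c_2 + 0.6963·q_1 = (-3.4848, 2.5152, -3.8788).
‖u_2‖ = 5.7892, so q_2 = (-0.6020, 0.4345, -0.6700).

q_2 = (-0.6020, 0.4345, -0.6700)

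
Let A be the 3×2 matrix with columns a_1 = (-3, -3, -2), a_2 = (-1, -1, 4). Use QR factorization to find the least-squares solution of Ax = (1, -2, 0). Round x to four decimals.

x = (0.1429, 0.0714)

a_1 = (-3, -3, -2); ‖a_1‖ = 4.6904, so e_1 = (-0.6396, -0.6396, -0.4264).
e_1·a_2 = (-0.6396)·(-1) + (-0.6396)·(-1) + (-0.4264)·4 = -0.4264.
u_2 = a_2 + 0.4264·e_1 = (-1.2727, -1.2727, 3.8182).
‖u_2‖ = 4.2212, so e_2 = (-0.3015, -0.3015, 0.9045).
Qᵀb = (0.6396, 0.3015).
Back-substitute: x_2 = 0.3015/4.2212 = 0.0714.
x_1 = (0.6396 + 0.4264·0.0714)/4.6904 = 0.1429.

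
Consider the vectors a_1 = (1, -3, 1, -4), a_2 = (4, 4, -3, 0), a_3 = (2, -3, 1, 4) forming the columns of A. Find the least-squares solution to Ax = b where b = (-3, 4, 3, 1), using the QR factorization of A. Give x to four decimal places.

x = (-0.8648, -0.4544, -0.5880)

q_1 = a_1/‖a_1‖ = (1, -3, 1, -4)/5.1962 = (0.1925, -0.5774, 0.1925, -0.7698).
r_{12} = q_1·a_2 = -2.1170.
u_2 = a_2 + 2.1170·q_1 = (4.4074, 2.7778, -2.5926, -1.6296).
‖u_2‖ = 6.0431, so q_2 = (0.7293, 0.4597, -0.4290, -0.2697).
r_{13} = q_1·a_3 = -0.7698; r_{23} = q_2·a_3 = -1.4280.
u_3 = a_3 + 0.7698·q_1 + 1.4280·q_2 = (3.1897, -2.7880, 0.5355, 3.0223).
‖u_3‖ = 5.2315, so q_3 = (0.6097, -0.5329, 0.1024, 0.5777).
Qᵀb = (-3.0792, -1.9061, -3.0761).
Back-substitute: x_3 = -3.0761/5.2315 = -0.5880.
x_2 = (-1.9061 + 1.4280·(-0.5880))/6.0431 = -0.4544.
x_1 = (-3.0792 + 2.1170·(-0.4544) + 0.7698·(-0.5880))/5.1962 = -0.8648.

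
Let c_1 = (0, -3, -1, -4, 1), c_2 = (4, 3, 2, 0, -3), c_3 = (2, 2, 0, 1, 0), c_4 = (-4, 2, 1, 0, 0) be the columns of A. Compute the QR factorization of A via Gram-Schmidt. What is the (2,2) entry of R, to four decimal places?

r_{22} = 5.5444

c_1 = (0, -3, -1, -4, 1); ‖c_1‖ = 5.1962, so q_1 = (0.0000, -0.5774, -0.1925, -0.7698, 0.1925).
q_1·c_2 = 0.0000·4 + (-0.5774)·3 + (-0.1925)·2 + (-0.7698)·0 + 0.1925·(-3) = -2.6943.
u_2 = c_2 + 2.6943·q_1 = (4.0000, 1.4444, 1.4815, -2.0741, -2.4815).
r_{22} = ‖u_2‖ = 5.5444.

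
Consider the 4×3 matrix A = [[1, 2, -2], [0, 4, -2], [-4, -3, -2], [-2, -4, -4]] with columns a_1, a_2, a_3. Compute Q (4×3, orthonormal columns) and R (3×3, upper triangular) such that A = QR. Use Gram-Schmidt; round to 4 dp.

Q = [[0.2182, 0.2033, -0.5861], [0.0000, 0.8537, -0.2735], [-0.8729, 0.2541, 0.2188], [-0.4364, -0.4065, -0.7306]], R = [[4.5826, 4.8008, 3.0551], [0.0000, 4.6853, -0.9960], [0.0000, 0.0000, 4.2041]]

e_1 = a_1/‖a_1‖ = (1, 0, -4, -2)/4.5826 = (0.2182, 0.0000, -0.8729, -0.4364).
r_{12} = e_1·a_2 = 4.8008.
u_2 = a_2 − 4.8008·e_1 = (0.9524, 4.0000, 1.1905, -1.9048).
‖u_2‖ = 4.6853, so e_2 = (0.2033, 0.8537, 0.2541, -0.4065).
r_{13} = e_1·a_3 = 3.0551; r_{23} = e_2·a_3 = -0.9960.
u_3 = a_3 − 3.0551·e_1 + 0.9960·e_2 = (-2.4642, -1.1497, 0.9197, -3.0716).
‖u_3‖ = 4.2041, so e_3 = (-0.5861, -0.2735, 0.2188, -0.7306).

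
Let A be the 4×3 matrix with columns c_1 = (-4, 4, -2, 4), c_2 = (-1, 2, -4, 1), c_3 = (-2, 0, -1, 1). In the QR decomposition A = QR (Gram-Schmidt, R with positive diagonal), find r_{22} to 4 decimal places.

c_1 = (-4, 4, -2, 4); ‖c_1‖ = 7.2111, so q_1 = (-0.5547, 0.5547, -0.2774, 0.5547).
q_1·c_2 = (-0.5547)·(-1) + 0.5547·2 + (-0.2774)·(-4) + 0.5547·1 = 3.3282.
u_2 = c_2 − 3.3282·q_1 = (0.8462, 0.1538, -3.0769, -0.8462).
r_{22} = ‖u_2‖ = 3.3050.

r_{22} = 3.3050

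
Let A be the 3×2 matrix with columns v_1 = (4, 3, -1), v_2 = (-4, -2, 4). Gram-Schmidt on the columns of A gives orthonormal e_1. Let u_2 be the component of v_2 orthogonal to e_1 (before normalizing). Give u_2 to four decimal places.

u_2 = (0.0000, 1.0000, 3.0000)

v_1 = (4, 3, -1); ‖v_1‖ = 5.0990, so e_1 = (0.7845, 0.5883, -0.1961).
e_1·v_2 = 0.7845·(-4) + 0.5883·(-2) + (-0.1961)·4 = -5.0990.
u_2 = v_2 + 5.0990·e_1 = (0.0000, 1.0000, 3.0000).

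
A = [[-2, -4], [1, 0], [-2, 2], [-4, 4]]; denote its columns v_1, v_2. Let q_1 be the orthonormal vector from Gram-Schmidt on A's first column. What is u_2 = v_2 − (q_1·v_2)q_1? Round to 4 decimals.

u_2 = (-4.9600, 0.4800, 1.0400, 2.0800)

v_1 = (-2, 1, -2, -4); ‖v_1‖ = 5.0000, so q_1 = (-0.4000, 0.2000, -0.4000, -0.8000).
q_1·v_2 = (-0.4000)·(-4) + 0.2000·0 + (-0.4000)·2 + (-0.8000)·4 = -2.4000.
u_2 = v_2 + 2.4000·q_1 = (-4.9600, 0.4800, 1.0400, 2.0800).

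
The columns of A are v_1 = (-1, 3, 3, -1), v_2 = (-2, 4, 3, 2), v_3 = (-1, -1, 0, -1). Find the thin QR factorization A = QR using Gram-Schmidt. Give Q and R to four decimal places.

Q = [[-0.2236, -0.2871, -0.8896], [0.6708, 0.2569, -0.4230], [0.6708, -0.0453, 0.0746], [-0.2236, 0.9217, -0.1555]], R = [[4.4721, 4.6957, -0.2236], [0.0000, 3.3091, -0.8915], [0.0000, 0.0000, 1.4681]]

v_1 = (-1, 3, 3, -1); ‖v_1‖ = 4.4721, so e_1 = (-0.2236, 0.6708, 0.6708, -0.2236).
e_1·v_2 = (-0.2236)·(-2) + 0.6708·4 + 0.6708·3 + (-0.2236)·2 = 4.6957.
u_2 = v_2 − 4.6957·e_1 = (-0.9500, 0.8500, -0.1500, 3.0500).
‖u_2‖ = 3.3091, so e_2 = (-0.2871, 0.2569, -0.0453, 0.9217).
e_1·v_3 = (-0.2236)·(-1) + 0.6708·(-1) + 0.6708·0 + (-0.2236)·(-1) = -0.2236; e_2·v_3 = (-0.2871)·(-1) + 0.2569·(-1) + (-0.0453)·0 + 0.9217·(-1) = -0.8915.
u_3 = v_3 + 0.2236·e_1 + 0.8915·e_2 = (-1.3059, -0.6210, 0.1096, -0.2283).
‖u_3‖ = 1.4681, so e_3 = (-0.8896, -0.4230, 0.0746, -0.1555).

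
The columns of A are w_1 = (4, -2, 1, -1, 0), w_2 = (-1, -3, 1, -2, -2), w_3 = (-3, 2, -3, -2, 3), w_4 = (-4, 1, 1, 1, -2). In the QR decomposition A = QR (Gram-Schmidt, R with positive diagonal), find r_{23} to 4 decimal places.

r_{23} = -0.9787

e_1 = w_1/‖w_1‖ = (4, -2, 1, -1, 0)/4.6904 = (0.8528, -0.4264, 0.2132, -0.2132, 0.0000).
r_{12} = e_1·w_2 = 1.0660.
u_2 = w_2 − 1.0660·e_1 = (-1.9091, -2.5455, 0.7727, -1.7727, -2.0000).
‖u_2‖ = 4.2265, so e_2 = (-0.4517, -0.6023, 0.1828, -0.4194, -0.4732).
r_{23} = e_2·w_3 = -0.9787.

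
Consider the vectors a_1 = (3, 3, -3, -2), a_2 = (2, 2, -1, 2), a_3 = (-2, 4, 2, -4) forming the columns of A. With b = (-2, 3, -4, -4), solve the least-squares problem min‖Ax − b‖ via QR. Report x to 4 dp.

q_1 = a_1/‖a_1‖ = (3, 3, -3, -2)/5.5678 = (0.5388, 0.5388, -0.5388, -0.3592).
r_{12} = q_1·a_2 = 1.9757.
u_2 = a_2 − 1.9757·q_1 = (0.9355, 0.9355, 0.0645, 2.7097).
‖u_2‖ = 3.0161, so q_2 = (0.3102, 0.3102, 0.0214, 0.8984).
r_{13} = q_1·a_3 = 1.4368; r_{23} = q_2·a_3 = -2.9305.
u_3 = a_3 − 1.4368·q_1 + 2.9305·q_2 = (-1.8652, 4.1348, 2.8369, -0.8511).
‖u_3‖ = 5.4173, so q_3 = (-0.3443, 0.7632, 0.5237, -0.1571).
Qᵀb = (4.1309, -3.3690, 1.5121).
Back-substitute: x_3 = 1.5121/5.4173 = 0.2791.
x_2 = (-3.3690 + 2.9305·0.2791)/3.0161 = -0.8458.
x_1 = (4.1309 − 1.9757·(-0.8458) − 1.4368·0.2791)/5.5678 = 0.9700.

x = (0.9700, -0.8458, 0.2791)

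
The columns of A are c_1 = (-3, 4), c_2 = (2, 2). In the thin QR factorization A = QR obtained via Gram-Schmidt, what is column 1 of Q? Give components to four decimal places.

c_1 = (-3, 4); ‖c_1‖ = 5.0000, so q_1 = (-0.6000, 0.8000).

q_1 = (-0.6000, 0.8000)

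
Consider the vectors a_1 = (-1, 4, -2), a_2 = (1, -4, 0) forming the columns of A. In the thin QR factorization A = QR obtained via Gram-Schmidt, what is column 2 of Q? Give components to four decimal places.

a_1 = (-1, 4, -2); ‖a_1‖ = 4.5826, so e_1 = (-0.2182, 0.8729, -0.4364).
e_1·a_2 = (-0.2182)·1 + 0.8729·(-4) + (-0.4364)·0 = -3.7097.
u_2 = a_2 + 3.7097·e_1 = (0.1905, -0.7619, -1.6190).
‖u_2‖ = 1.7995, so e_2 = (0.1059, -0.4234, -0.8997).

e_2 = (0.1059, -0.4234, -0.8997)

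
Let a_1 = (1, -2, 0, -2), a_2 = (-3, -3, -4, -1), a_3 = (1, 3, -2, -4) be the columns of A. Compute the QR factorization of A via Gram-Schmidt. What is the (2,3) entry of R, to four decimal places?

r_{23} = -0.2936

e_1 = a_1/‖a_1‖ = (1, -2, 0, -2)/3.0000 = (0.3333, -0.6667, 0.0000, -0.6667).
r_{12} = e_1·a_2 = 1.6667.
u_2 = a_2 − 1.6667·e_1 = (-3.5556, -1.8889, -4.0000, 0.1111).
‖u_2‖ = 5.6765, so e_2 = (-0.6264, -0.3328, -0.7047, 0.0196).
r_{23} = e_2·a_3 = -0.2936.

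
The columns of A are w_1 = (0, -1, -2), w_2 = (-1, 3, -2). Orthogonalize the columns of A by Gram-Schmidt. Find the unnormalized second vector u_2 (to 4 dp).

w_1 = (0, -1, -2); ‖w_1‖ = 2.2361, so q_1 = (0.0000, -0.4472, -0.8944).
q_1·w_2 = 0.0000·(-1) + (-0.4472)·3 + (-0.8944)·(-2) = 0.4472.
u_2 = w_2 − 0.4472·q_1 = (-1.0000, 3.2000, -1.6000).

u_2 = (-1.0000, 3.2000, -1.6000)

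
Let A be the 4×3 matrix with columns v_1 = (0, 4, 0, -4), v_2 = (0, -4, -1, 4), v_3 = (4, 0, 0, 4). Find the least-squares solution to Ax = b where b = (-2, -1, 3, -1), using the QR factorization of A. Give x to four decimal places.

q_1 = v_1/‖v_1‖ = (0, 4, 0, -4)/5.6569 = (0.0000, 0.7071, 0.0000, -0.7071).
r_{12} = q_1·v_2 = -5.6569.
u_2 = v_2 + 5.6569·q_1 = (0.0000, 0.0000, -1.0000, 0.0000).
‖u_2‖ = 1.0000, so q_2 = (0.0000, 0.0000, -1.0000, 0.0000).
r_{13} = q_1·v_3 = -2.8284; r_{23} = q_2·v_3 = 0.0000.
u_3 = v_3 + 2.8284·q_1 − 0.0000·q_2 = (4.0000, 2.0000, 0.0000, 2.0000).
‖u_3‖ = 4.8990, so q_3 = (0.8165, 0.4082, 0.0000, 0.4082).
Qᵀb = (0.0000, -3.0000, -2.4495).
Back-substitute: x_3 = -2.4495/4.8990 = -0.5000.
x_2 = (-3.0000 − 0.0000·(-0.5000))/1.0000 = -3.0000.
x_1 = (0.0000 + 5.6569·(-3.0000) + 2.8284·(-0.5000))/5.6569 = -3.2500.

x = (-3.2500, -3.0000, -0.5000)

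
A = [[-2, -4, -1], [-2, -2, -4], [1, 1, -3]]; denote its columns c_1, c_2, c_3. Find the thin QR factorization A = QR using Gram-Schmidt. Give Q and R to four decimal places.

q_1 = c_1/‖c_1‖ = (-2, -2, 1)/3.0000 = (-0.6667, -0.6667, 0.3333).
r_{12} = q_1·c_2 = 4.3333.
u_2 = c_2 − 4.3333·q_1 = (-1.1111, 0.8889, -0.4444).
‖u_2‖ = 1.4907, so q_2 = (-0.7454, 0.5963, -0.2981).
r_{13} = q_1·c_3 = 2.3333; r_{23} = q_2·c_3 = -0.7454.
u_3 = c_3 − 2.3333·q_1 + 0.7454·q_2 = (0.0000, -2.0000, -4.0000).
‖u_3‖ = 4.4721, so q_3 = (0.0000, -0.4472, -0.8944).

Q = [[-0.6667, -0.7454, 0.0000], [-0.6667, 0.5963, -0.4472], [0.3333, -0.2981, -0.8944]], R = [[3.0000, 4.3333, 2.3333], [0.0000, 1.4907, -0.7454], [0.0000, 0.0000, 4.4721]]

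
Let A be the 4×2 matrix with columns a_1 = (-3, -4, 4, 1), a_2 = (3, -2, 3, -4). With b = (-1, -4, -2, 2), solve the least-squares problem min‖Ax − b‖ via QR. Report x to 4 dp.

a_1 = (-3, -4, 4, 1); ‖a_1‖ = 6.4807, so e_1 = (-0.4629, -0.6172, 0.6172, 0.1543).
e_1·a_2 = (-0.4629)·3 + (-0.6172)·(-2) + 0.6172·3 + 0.1543·(-4) = 1.0801.
u_2 = a_2 − 1.0801·e_1 = (3.5000, -1.3333, 2.3333, -4.1667).
‖u_2‖ = 6.0690, so e_2 = (0.5767, -0.2197, 0.3845, -0.6865).
Qᵀb = (2.0059, -1.8399).
Back-substitute: x_2 = -1.8399/6.0690 = -0.3032.
x_1 = (2.0059 − 1.0801·(-0.3032))/6.4807 = 0.3601.

x = (0.3601, -0.3032)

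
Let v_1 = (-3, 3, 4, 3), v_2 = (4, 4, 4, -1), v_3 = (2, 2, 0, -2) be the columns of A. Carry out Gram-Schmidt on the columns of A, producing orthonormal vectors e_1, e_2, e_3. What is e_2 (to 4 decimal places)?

v_1 = (-3, 3, 4, 3); ‖v_1‖ = 6.5574, so e_1 = (-0.4575, 0.4575, 0.6100, 0.4575).
e_1·v_2 = (-0.4575)·4 + 0.4575·4 + 0.6100·4 + 0.4575·(-1) = 1.9825.
u_2 = v_2 − 1.9825·e_1 = (4.9070, 3.0930, 2.7907, -1.9070).
‖u_2‖ = 6.7134, so e_2 = (0.7309, 0.4607, 0.4157, -0.2841).

e_2 = (0.7309, 0.4607, 0.4157, -0.2841)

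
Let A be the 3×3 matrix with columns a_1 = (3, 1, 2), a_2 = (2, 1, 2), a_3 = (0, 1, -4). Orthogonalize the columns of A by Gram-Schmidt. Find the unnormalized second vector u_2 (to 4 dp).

u_2 = (-0.3571, 0.2143, 0.4286)

a_1 = (3, 1, 2); ‖a_1‖ = 3.7417, so e_1 = (0.8018, 0.2673, 0.5345).
e_1·a_2 = 0.8018·2 + 0.2673·1 + 0.5345·2 = 2.9399.
u_2 = a_2 − 2.9399·e_1 = (-0.3571, 0.2143, 0.4286).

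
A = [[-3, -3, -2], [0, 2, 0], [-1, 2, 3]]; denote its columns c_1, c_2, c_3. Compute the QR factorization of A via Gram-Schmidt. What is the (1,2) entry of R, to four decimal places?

r_{12} = 2.2136

q_1 = c_1/‖c_1‖ = (-3, 0, -1)/3.1623 = (-0.9487, 0.0000, -0.3162).
r_{12} = q_1·c_2 = 2.2136.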